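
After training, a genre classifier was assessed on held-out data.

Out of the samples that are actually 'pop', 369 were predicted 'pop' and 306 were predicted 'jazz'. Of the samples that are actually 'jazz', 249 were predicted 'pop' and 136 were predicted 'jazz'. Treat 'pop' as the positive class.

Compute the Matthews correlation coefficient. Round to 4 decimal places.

-0.0976

MCC = (TP·TN − FP·FN) / √((TP+FP)(TP+FN)(TN+FP)(TN+FN))
Numerator = 369·136 − 249·306 = -26010
Denominator = √(618·675·385·442) = √70986415500 = 266432.7598
MCC = -26010 / 266432.7598 = -0.0976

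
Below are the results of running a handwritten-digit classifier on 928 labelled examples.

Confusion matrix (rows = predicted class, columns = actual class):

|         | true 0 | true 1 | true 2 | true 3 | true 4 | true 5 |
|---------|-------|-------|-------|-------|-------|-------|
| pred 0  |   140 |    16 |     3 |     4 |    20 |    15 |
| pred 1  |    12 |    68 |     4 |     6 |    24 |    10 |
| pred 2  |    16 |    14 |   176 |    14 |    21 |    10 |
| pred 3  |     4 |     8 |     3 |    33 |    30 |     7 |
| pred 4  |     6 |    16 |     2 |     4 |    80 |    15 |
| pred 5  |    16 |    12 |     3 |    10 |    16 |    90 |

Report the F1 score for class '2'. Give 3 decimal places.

Take TP from the diagonal, FP from the rest of the '2' prediction marginal, FN from the rest of the '2' actual marginal.
F1 score = 2·TP/(2·TP+FP+FN).
2: TP=176, FP=16+14+14+21+10=75, FN=3+4+3+2+3=15 → 352/442 = 0.7964

0.796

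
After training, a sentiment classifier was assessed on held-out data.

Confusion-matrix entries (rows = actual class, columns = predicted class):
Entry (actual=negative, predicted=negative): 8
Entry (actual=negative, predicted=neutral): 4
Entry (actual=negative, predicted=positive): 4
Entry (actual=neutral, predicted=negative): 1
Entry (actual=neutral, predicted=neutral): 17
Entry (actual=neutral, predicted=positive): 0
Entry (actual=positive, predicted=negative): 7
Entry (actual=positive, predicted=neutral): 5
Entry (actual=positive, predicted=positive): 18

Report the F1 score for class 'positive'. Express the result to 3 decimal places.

0.692

Treat 'positive' as positive and all other classes as negative.
F1 score = 2·TP/(2·TP+FP+FN).
positive: TP=18, FP=4+0=4, FN=7+5=12 → 36/52 = 0.6923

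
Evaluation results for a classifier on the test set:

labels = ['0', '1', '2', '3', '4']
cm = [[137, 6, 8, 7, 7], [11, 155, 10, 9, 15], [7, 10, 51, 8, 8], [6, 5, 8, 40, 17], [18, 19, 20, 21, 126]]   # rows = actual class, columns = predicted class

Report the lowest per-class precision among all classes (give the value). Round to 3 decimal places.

Per-class precision (TP/(TP+FP)):
  0: TP=137, FP=11+7+6+18=42 → 137/179 = 0.7654
  1: TP=155, FP=6+10+5+19=40 → 155/195 = 0.7949
  2: TP=51, FP=8+10+8+20=46 → 51/97 = 0.5258
  3: TP=40, FP=7+9+8+21=45 → 40/85 = 0.4706
  4: TP=126, FP=7+15+8+17=47 → 126/173 = 0.7283
Lowest is class '3' with precision = 0.471.

0.471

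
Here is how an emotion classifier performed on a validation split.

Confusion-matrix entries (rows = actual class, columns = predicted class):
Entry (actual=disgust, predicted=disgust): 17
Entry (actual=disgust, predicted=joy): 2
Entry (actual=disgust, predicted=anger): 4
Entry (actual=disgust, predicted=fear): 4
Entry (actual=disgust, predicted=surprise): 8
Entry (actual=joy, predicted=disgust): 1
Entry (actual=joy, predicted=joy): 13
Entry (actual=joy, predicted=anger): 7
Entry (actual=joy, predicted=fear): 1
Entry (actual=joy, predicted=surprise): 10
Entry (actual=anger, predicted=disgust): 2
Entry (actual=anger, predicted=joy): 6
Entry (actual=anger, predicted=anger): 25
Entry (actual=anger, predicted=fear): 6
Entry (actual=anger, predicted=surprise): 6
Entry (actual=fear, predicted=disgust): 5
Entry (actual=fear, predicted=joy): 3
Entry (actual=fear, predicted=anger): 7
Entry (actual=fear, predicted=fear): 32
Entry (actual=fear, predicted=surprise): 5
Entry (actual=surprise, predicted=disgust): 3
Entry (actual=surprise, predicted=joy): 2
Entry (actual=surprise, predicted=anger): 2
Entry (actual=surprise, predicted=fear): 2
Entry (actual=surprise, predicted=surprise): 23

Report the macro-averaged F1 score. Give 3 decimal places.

Per-class F1 score (2·TP/(2·TP+FP+FN)):
  disgust: TP=17, FP=1+2+5+3=11, FN=2+4+4+8=18 → 34/63 = 0.5397
  joy: TP=13, FP=2+6+3+2=13, FN=1+7+1+10=19 → 26/58 = 0.4483
  anger: TP=25, FP=4+7+7+2=20, FN=2+6+6+6=20 → 50/90 = 0.5556
  fear: TP=32, FP=4+1+6+2=13, FN=5+3+7+5=20 → 64/97 = 0.6598
  surprise: TP=23, FP=8+10+6+5=29, FN=3+2+2+2=9 → 46/84 = 0.5476
Macro-F1 score = mean = (0.5397 + 0.4483 + 0.5556 + 0.6598 + 0.5476) / 5 = 0.550

0.550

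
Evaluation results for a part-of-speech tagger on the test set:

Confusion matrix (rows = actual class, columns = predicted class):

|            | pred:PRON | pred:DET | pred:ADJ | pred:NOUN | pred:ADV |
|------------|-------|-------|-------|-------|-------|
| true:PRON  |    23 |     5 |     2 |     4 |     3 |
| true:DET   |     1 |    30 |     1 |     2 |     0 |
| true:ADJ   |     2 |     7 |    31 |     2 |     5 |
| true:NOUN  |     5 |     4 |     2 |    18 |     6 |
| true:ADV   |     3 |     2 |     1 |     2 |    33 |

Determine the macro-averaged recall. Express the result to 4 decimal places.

Per-class recall (TP/(TP+FN)):
  PRON: TP=23, FN=5+2+4+3=14 → 23/37 = 0.62162
  DET: TP=30, FN=1+1+2+0=4 → 30/34 = 0.88235
  ADJ: TP=31, FN=2+7+2+5=16 → 31/47 = 0.65957
  NOUN: TP=18, FN=5+4+2+6=17 → 18/35 = 0.51429
  ADV: TP=33, FN=3+2+1+2=8 → 33/41 = 0.80488
Macro-recall = mean = (0.62162 + 0.88235 + 0.65957 + 0.51429 + 0.80488) / 5 = 0.6965

0.6965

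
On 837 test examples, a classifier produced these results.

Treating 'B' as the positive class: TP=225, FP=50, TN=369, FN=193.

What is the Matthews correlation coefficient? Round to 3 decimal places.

MCC = (TP·TN − FP·FN) / √((TP+FP)(TP+FN)(TN+FP)(TN+FN))
Numerator = 225·369 − 50·193 = 73375
Denominator = √(275·418·419·562) = √27068196100 = 164524.1505
MCC = 73375 / 164524.1505 = 0.446

0.446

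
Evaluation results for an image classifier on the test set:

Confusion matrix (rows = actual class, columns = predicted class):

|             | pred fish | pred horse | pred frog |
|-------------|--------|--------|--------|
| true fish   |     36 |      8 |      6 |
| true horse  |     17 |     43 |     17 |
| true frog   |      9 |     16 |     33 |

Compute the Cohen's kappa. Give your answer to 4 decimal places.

Observed agreement pₒ = trace/N = 112/185 = 0.60541
Expected agreement pₑ = Σ (rowᵢ·colᵢ)/N² = (50·62 + 77·67 + 58·56)/185² = 0.33622
κ = (pₒ − pₑ)/(1 − pₑ) = (0.60541 − 0.33622)/(1 − 0.33622) = 0.4055

0.4055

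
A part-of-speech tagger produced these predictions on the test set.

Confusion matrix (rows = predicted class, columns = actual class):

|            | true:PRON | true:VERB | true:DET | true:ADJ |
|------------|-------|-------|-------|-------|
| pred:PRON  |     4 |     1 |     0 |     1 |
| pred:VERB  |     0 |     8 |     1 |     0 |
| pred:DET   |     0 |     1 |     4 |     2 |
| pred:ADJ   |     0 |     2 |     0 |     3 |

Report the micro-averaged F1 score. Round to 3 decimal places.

Micro-averaging pools counts across classes: ΣTP=19, ΣFP=8, ΣFN=8.
Micro-F1 score = 2·TP/(2·TP+FP+FN) on pooled counts = 0.704 (equals overall accuracy in single-label multiclass).

0.704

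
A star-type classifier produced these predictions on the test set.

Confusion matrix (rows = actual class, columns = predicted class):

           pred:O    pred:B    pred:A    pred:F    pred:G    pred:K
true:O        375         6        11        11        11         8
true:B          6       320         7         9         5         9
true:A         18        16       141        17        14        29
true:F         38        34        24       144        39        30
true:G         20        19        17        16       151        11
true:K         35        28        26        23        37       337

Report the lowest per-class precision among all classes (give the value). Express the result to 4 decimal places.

Per-class precision (TP/(TP+FP)):
  O: TP=375, FP=6+18+38+20+35=117 → 375/492 = 0.76220
  B: TP=320, FP=6+16+34+19+28=103 → 320/423 = 0.75650
  A: TP=141, FP=11+7+24+17+26=85 → 141/226 = 0.62389
  F: TP=144, FP=11+9+17+16+23=76 → 144/220 = 0.65455
  G: TP=151, FP=11+5+14+39+37=106 → 151/257 = 0.58755
  K: TP=337, FP=8+9+29+30+11=87 → 337/424 = 0.79481
Lowest is class 'G' with precision = 0.5875.

0.5875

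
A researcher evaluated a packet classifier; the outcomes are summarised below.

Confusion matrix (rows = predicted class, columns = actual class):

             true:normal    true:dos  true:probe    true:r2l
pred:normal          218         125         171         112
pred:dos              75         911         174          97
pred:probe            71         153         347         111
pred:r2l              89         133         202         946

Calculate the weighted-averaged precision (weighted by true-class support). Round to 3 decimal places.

Per-class precision (TP/(TP+FP)):
  normal: TP=218, FP=125+171+112=408 → 218/626 = 0.3482
  dos: TP=911, FP=75+174+97=346 → 911/1257 = 0.7247
  probe: TP=347, FP=71+153+111=335 → 347/682 = 0.5088
  r2l: TP=946, FP=89+133+202=424 → 946/1370 = 0.6905
Weighted-precision = Σ (supportᵢ/N)·precisionᵢ with N=3935: (453/3935)·0.3482 + (1322/3935)·0.7247 + (894/3935)·0.5088 + (1266/3935)·0.6905 = 0.621

0.621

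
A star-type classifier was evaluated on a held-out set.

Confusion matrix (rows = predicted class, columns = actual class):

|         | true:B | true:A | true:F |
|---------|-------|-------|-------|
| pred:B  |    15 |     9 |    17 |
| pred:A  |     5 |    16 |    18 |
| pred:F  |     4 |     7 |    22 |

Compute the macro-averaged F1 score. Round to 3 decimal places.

Per-class F1 score (2·TP/(2·TP+FP+FN)):
  B: TP=15, FP=9+17=26, FN=5+4=9 → 30/65 = 0.4615
  A: TP=16, FP=5+18=23, FN=9+7=16 → 32/71 = 0.4507
  F: TP=22, FP=4+7=11, FN=17+18=35 → 44/90 = 0.4889
Macro-F1 score = mean = (0.4615 + 0.4507 + 0.4889) / 3 = 0.467

0.467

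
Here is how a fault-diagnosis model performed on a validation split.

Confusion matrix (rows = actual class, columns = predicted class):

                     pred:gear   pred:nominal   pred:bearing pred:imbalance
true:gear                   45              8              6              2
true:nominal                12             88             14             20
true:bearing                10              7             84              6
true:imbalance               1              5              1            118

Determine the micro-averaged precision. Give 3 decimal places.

Micro-averaging pools counts across classes: ΣTP=335, ΣFP=92, ΣFN=92.
Micro-precision = TP/(TP+FP) on pooled counts = 0.785 (equals overall accuracy in single-label multiclass).

0.785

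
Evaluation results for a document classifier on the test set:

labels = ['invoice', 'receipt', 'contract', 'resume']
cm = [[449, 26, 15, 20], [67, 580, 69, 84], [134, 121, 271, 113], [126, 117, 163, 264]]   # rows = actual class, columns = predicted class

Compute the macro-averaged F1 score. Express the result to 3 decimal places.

0.583

Per-class F1 score (2·TP/(2·TP+FP+FN)):
  invoice: TP=449, FP=67+134+126=327, FN=26+15+20=61 → 898/1286 = 0.6983
  receipt: TP=580, FP=26+121+117=264, FN=67+69+84=220 → 1160/1644 = 0.7056
  contract: TP=271, FP=15+69+163=247, FN=134+121+113=368 → 542/1157 = 0.4685
  resume: TP=264, FP=20+84+113=217, FN=126+117+163=406 → 528/1151 = 0.4587
Macro-F1 score = mean = (0.6983 + 0.7056 + 0.4685 + 0.4587) / 4 = 0.583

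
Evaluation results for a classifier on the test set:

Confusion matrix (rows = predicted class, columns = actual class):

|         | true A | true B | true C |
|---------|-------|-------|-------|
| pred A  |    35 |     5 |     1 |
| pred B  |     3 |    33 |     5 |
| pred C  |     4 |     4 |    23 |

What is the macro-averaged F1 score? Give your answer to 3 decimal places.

0.802

Per-class F1 score (2·TP/(2·TP+FP+FN)):
  A: TP=35, FP=5+1=6, FN=3+4=7 → 70/83 = 0.8434
  B: TP=33, FP=3+5=8, FN=5+4=9 → 66/83 = 0.7952
  C: TP=23, FP=4+4=8, FN=1+5=6 → 46/60 = 0.7667
Macro-F1 score = mean = (0.8434 + 0.7952 + 0.7667) / 3 = 0.802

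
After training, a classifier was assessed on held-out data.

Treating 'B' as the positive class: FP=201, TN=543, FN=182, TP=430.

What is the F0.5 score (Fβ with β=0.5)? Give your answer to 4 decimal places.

0.6856

Fβ = (1+β²)·TP / ((1+β²)·TP + β²·FN + FP), with β²=1/4
= 1.25·430 / (1.25·430 + 0.25·182 + 201) = 0.6856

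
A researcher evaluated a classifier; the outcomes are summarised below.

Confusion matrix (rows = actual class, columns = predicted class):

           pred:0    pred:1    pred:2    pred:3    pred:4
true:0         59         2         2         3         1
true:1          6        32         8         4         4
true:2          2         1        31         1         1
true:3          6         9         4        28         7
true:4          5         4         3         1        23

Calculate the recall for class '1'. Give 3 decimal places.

Take TP from the diagonal, FP from the rest of the '1' prediction marginal, FN from the rest of the '1' actual marginal.
recall = TP/(TP+FN).
1: TP=32, FN=6+8+4+4=22 → 32/54 = 0.5926

0.593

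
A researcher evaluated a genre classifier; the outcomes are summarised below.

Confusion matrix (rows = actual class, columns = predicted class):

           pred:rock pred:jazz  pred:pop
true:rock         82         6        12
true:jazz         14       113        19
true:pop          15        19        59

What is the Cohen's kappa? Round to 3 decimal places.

0.617

Observed agreement pₒ = trace/N = 254/339 = 0.7493
Expected agreement pₑ = Σ (rowᵢ·colᵢ)/N² = (100·111 + 146·138 + 93·90)/339² = 0.3447
κ = (pₒ − pₑ)/(1 − pₑ) = (0.7493 − 0.3447)/(1 − 0.3447) = 0.617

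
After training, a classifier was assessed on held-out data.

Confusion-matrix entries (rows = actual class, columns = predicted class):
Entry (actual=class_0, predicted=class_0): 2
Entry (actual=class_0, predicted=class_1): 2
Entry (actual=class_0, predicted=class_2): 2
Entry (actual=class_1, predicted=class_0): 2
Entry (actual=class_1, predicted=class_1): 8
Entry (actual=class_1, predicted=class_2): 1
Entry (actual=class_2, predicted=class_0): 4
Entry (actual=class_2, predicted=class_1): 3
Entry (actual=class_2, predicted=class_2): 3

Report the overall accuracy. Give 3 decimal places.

0.481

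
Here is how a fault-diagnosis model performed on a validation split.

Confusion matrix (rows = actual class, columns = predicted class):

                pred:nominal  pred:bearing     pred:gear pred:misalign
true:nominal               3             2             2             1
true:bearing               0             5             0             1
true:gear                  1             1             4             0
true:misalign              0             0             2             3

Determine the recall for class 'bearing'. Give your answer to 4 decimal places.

Treat 'bearing' as positive and all other classes as negative.
recall = TP/(TP+FN).
bearing: TP=5, FN=0+0+1=1 → 5/6 = 0.83333

0.8333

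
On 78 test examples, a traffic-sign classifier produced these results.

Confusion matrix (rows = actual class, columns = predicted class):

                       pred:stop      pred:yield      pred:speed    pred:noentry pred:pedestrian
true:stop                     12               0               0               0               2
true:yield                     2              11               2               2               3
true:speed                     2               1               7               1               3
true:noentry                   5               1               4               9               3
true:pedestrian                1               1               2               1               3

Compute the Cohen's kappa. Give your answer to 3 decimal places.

0.426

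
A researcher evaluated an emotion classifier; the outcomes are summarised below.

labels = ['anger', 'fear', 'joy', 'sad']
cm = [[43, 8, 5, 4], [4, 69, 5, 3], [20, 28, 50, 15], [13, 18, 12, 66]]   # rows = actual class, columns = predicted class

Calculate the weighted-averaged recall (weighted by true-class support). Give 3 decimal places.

Per-class recall (TP/(TP+FN)):
  anger: TP=43, FN=8+5+4=17 → 43/60 = 0.7167
  fear: TP=69, FN=4+5+3=12 → 69/81 = 0.8519
  joy: TP=50, FN=20+28+15=63 → 50/113 = 0.4425
  sad: TP=66, FN=13+18+12=43 → 66/109 = 0.6055
Weighted-recall = Σ (supportᵢ/N)·recallᵢ with N=363: (60/363)·0.7167 + (81/363)·0.8519 + (113/363)·0.4425 + (109/363)·0.6055 = 0.628

0.628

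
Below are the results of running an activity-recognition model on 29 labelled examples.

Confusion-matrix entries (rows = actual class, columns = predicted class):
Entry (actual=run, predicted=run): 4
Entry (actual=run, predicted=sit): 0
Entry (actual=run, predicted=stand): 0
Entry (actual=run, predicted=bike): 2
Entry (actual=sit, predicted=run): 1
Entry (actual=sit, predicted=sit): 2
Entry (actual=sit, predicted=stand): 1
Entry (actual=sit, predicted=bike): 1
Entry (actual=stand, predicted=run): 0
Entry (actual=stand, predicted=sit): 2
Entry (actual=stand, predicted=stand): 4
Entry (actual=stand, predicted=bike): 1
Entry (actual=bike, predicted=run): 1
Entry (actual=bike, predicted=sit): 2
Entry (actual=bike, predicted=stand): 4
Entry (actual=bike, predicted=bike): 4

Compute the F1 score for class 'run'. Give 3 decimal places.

One-vs-rest for 'run': TP = diagonal; FP = other classes predicted 'run'; FN = 'run' predicted as other.
F1 score = 2·TP/(2·TP+FP+FN).
run: TP=4, FP=1+0+1=2, FN=0+0+2=2 → 8/12 = 0.6667

0.667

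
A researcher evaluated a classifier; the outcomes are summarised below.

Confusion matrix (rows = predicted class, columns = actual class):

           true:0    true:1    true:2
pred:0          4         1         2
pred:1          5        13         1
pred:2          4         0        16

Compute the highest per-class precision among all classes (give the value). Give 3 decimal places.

Per-class precision (TP/(TP+FP)):
  0: TP=4, FP=1+2=3 → 4/7 = 0.5714
  1: TP=13, FP=5+1=6 → 13/19 = 0.6842
  2: TP=16, FP=4+0=4 → 16/20 = 0.8000
Highest is class '2' with precision = 0.800.

0.800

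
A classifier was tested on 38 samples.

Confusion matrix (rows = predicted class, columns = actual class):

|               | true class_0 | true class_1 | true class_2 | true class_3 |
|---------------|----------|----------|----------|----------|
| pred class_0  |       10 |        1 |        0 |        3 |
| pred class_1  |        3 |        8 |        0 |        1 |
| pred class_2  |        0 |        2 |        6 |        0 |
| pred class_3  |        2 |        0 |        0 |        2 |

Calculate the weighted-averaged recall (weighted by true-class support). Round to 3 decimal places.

0.684

Per-class recall (TP/(TP+FN)):
  class_0: TP=10, FN=3+0+2=5 → 10/15 = 0.6667
  class_1: TP=8, FN=1+2+0=3 → 8/11 = 0.7273
  class_2: TP=6, FN=0+0+0=0 → 6/6 = 1.0000
  class_3: TP=2, FN=3+1+0=4 → 2/6 = 0.3333
Weighted-recall = Σ (supportᵢ/N)·recallᵢ with N=38: (15/38)·0.6667 + (11/38)·0.7273 + (6/38)·1.0000 + (6/38)·0.3333 = 0.684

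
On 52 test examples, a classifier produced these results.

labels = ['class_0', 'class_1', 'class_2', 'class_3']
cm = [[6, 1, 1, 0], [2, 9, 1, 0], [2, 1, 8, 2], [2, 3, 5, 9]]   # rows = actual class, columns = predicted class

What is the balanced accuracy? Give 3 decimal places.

Balanced accuracy = mean of per-class recall.
  class_0: recall = 6/8 = 0.7500
  class_1: recall = 9/12 = 0.7500
  class_2: recall = 8/13 = 0.6154
  class_3: recall = 9/19 = 0.4737
Mean = (0.7500 + 0.7500 + 0.6154 + 0.4737) / 4 = 0.647

0.647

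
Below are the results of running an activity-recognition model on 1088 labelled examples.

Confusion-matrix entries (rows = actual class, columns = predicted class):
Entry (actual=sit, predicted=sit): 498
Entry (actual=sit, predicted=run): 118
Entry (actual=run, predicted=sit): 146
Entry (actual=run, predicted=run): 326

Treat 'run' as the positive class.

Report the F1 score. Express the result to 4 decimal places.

0.7118

Precision = TP/(TP+FP) = 326/444 = 0.7342
Recall = TP/(TP+FN) = 326/472 = 0.6907
F1 = 2·TP/(2·TP+FP+FN) = 652/916 = 0.7118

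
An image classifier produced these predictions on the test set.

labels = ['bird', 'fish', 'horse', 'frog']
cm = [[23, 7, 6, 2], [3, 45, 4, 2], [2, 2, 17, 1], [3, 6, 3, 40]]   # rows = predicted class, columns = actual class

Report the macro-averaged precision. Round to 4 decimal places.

0.7451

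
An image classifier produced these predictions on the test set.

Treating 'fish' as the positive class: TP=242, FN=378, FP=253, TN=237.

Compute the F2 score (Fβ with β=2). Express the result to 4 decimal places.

Fβ = (1+β²)·TP / ((1+β²)·TP + β²·FN + FP), with β²=4
= 5·242 / (5·242 + 4·378 + 253) = 0.4067

0.4067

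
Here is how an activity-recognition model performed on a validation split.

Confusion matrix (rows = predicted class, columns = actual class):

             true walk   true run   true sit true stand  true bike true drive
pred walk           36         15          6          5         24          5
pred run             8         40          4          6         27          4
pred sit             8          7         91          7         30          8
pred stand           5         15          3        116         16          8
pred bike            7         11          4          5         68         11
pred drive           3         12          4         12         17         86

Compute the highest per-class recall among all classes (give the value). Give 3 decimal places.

Per-class recall (TP/(TP+FN)):
  walk: TP=36, FN=8+8+5+7+3=31 → 36/67 = 0.5373
  run: TP=40, FN=15+7+15+11+12=60 → 40/100 = 0.4000
  sit: TP=91, FN=6+4+3+4+4=21 → 91/112 = 0.8125
  stand: TP=116, FN=5+6+7+5+12=35 → 116/151 = 0.7682
  bike: TP=68, FN=24+27+30+16+17=114 → 68/182 = 0.3736
  drive: TP=86, FN=5+4+8+8+11=36 → 86/122 = 0.7049
Highest is class 'sit' with recall = 0.813.

0.813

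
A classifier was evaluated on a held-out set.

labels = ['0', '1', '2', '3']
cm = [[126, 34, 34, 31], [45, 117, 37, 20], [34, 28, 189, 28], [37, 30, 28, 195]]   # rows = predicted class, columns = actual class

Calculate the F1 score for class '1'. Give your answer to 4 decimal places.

One-vs-rest for '1': TP = diagonal; FP = other classes predicted '1'; FN = '1' predicted as other.
F1 score = 2·TP/(2·TP+FP+FN).
1: TP=117, FP=45+37+20=102, FN=34+28+30=92 → 234/428 = 0.54673

0.5467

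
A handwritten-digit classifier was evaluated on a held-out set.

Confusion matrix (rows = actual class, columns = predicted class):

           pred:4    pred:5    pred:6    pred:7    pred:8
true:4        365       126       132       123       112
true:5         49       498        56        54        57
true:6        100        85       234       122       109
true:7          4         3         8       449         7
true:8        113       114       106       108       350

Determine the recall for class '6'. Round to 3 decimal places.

0.360

One-vs-rest for '6': TP = diagonal; FP = other classes predicted '6'; FN = '6' predicted as other.
recall = TP/(TP+FN).
6: TP=234, FN=100+85+122+109=416 → 234/650 = 0.3600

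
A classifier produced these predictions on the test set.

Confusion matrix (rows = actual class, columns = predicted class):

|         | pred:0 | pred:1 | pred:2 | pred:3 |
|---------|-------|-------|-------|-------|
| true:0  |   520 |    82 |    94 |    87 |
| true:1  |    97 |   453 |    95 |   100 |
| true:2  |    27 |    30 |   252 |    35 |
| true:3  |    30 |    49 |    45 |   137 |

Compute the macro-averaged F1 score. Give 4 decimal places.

Per-class F1 score (2·TP/(2·TP+FP+FN)):
  0: TP=520, FP=97+27+30=154, FN=82+94+87=263 → 1040/1457 = 0.71380
  1: TP=453, FP=82+30+49=161, FN=97+95+100=292 → 906/1359 = 0.66667
  2: TP=252, FP=94+95+45=234, FN=27+30+35=92 → 504/830 = 0.60723
  3: TP=137, FP=87+100+35=222, FN=30+49+45=124 → 274/620 = 0.44194
Macro-F1 score = mean = (0.71380 + 0.66667 + 0.60723 + 0.44194) / 4 = 0.6074

0.6074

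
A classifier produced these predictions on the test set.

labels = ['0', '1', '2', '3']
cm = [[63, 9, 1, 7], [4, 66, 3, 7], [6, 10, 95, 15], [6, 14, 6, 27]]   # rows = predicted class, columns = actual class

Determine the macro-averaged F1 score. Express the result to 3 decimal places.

Per-class F1 score (2·TP/(2·TP+FP+FN)):
  0: TP=63, FP=9+1+7=17, FN=4+6+6=16 → 126/159 = 0.7925
  1: TP=66, FP=4+3+7=14, FN=9+10+14=33 → 132/179 = 0.7374
  2: TP=95, FP=6+10+15=31, FN=1+3+6=10 → 190/231 = 0.8225
  3: TP=27, FP=6+14+6=26, FN=7+7+15=29 → 54/109 = 0.4954
Macro-F1 score = mean = (0.7925 + 0.7374 + 0.8225 + 0.4954) / 4 = 0.712

0.712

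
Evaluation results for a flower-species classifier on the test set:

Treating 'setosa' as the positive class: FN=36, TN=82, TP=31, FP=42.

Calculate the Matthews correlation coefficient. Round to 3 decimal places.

MCC = (TP·TN − FP·FN) / √((TP+FP)(TP+FN)(TN+FP)(TN+FN))
Numerator = 31·82 − 42·36 = 1030
Denominator = √(73·67·124·118) = √71565112 = 8459.6165
MCC = 1030 / 8459.6165 = 0.122

0.122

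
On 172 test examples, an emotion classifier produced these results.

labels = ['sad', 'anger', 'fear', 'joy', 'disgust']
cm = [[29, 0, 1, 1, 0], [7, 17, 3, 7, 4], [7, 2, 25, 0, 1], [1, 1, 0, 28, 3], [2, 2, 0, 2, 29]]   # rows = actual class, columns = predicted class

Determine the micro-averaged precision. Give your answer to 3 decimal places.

0.744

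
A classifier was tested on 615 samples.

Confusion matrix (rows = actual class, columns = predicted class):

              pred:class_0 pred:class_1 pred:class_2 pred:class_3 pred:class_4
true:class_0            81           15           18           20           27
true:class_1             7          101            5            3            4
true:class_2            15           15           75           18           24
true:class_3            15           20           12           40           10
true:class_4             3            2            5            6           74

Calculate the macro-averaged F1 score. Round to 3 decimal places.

Per-class F1 score (2·TP/(2·TP+FP+FN)):
  class_0: TP=81, FP=7+15+15+3=40, FN=15+18+20+27=80 → 162/282 = 0.5745
  class_1: TP=101, FP=15+15+20+2=52, FN=7+5+3+4=19 → 202/273 = 0.7399
  class_2: TP=75, FP=18+5+12+5=40, FN=15+15+18+24=72 → 150/262 = 0.5725
  class_3: TP=40, FP=20+3+18+6=47, FN=15+20+12+10=57 → 80/184 = 0.4348
  class_4: TP=74, FP=27+4+24+10=65, FN=3+2+5+6=16 → 148/229 = 0.6463
Macro-F1 score = mean = (0.5745 + 0.7399 + 0.5725 + 0.4348 + 0.6463) / 5 = 0.594

0.594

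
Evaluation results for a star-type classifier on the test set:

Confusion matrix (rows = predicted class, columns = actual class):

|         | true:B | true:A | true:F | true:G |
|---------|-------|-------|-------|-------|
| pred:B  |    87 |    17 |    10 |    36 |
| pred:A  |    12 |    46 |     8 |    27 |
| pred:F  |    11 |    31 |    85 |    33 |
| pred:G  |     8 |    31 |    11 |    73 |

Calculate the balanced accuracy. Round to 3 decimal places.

0.571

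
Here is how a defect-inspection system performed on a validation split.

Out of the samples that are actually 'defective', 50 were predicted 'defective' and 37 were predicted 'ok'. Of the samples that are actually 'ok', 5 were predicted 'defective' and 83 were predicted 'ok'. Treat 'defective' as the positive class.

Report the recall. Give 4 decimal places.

Recall = TP/(TP+FN) = 50/(50+37) = 50/87 = 0.5747

0.5747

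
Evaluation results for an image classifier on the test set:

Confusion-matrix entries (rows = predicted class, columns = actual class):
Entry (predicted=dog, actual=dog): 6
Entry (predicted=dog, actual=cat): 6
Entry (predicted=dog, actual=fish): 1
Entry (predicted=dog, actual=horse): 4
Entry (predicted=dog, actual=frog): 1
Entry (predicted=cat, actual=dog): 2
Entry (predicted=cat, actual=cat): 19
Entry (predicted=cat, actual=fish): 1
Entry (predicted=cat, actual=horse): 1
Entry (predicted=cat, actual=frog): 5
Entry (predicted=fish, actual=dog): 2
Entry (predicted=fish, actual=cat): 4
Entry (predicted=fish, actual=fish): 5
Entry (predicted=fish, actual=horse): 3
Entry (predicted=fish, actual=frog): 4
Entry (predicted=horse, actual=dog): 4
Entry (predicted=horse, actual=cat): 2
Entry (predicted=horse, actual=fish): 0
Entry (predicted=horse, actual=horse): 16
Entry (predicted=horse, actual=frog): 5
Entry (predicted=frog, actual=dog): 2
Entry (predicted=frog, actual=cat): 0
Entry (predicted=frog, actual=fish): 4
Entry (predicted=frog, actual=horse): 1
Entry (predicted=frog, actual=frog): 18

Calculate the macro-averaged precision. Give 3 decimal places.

Per-class precision (TP/(TP+FP)):
  dog: TP=6, FP=6+1+4+1=12 → 6/18 = 0.3333
  cat: TP=19, FP=2+1+1+5=9 → 19/28 = 0.6786
  fish: TP=5, FP=2+4+3+4=13 → 5/18 = 0.2778
  horse: TP=16, FP=4+2+0+5=11 → 16/27 = 0.5926
  frog: TP=18, FP=2+0+4+1=7 → 18/25 = 0.7200
Macro-precision = mean = (0.3333 + 0.6786 + 0.2778 + 0.5926 + 0.7200) / 5 = 0.520

0.520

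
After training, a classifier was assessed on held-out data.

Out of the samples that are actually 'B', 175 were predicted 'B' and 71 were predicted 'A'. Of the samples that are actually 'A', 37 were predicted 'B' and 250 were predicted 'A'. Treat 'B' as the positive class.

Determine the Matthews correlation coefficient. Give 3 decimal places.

0.593

MCC = (TP·TN − FP·FN) / √((TP+FP)(TP+FN)(TN+FP)(TN+FN))
Numerator = 175·250 − 37·71 = 41123
Denominator = √(212·246·287·321) = √4804607304 = 69315.2747
MCC = 41123 / 69315.2747 = 0.593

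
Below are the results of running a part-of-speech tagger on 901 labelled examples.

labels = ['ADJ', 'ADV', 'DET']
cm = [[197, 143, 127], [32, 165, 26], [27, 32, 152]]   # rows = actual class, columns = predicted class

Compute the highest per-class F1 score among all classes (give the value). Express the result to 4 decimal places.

Per-class F1 score (2·TP/(2·TP+FP+FN)):
  ADJ: TP=197, FP=32+27=59, FN=143+127=270 → 394/723 = 0.54495
  ADV: TP=165, FP=143+32=175, FN=32+26=58 → 330/563 = 0.58615
  DET: TP=152, FP=127+26=153, FN=27+32=59 → 304/516 = 0.58915
Highest is class 'DET' with F1 score = 0.5891.

0.5891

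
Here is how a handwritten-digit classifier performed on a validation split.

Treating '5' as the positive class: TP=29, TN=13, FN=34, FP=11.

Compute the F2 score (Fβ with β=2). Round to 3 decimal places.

0.497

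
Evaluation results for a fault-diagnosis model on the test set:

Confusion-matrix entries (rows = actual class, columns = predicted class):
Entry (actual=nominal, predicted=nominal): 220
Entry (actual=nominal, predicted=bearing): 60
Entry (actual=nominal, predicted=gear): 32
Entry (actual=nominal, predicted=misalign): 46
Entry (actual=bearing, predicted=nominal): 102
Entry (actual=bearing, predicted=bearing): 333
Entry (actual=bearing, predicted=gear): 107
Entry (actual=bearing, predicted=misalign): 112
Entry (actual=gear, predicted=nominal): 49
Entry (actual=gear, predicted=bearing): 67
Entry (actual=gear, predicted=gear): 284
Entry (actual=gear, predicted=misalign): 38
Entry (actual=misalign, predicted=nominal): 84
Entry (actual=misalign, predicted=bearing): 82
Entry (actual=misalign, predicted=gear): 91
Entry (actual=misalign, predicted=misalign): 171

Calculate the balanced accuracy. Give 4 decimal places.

0.5429

Balanced accuracy = mean of per-class recall.
  nominal: recall = 220/358 = 0.61453
  bearing: recall = 333/654 = 0.50917
  gear: recall = 284/438 = 0.64840
  misalign: recall = 171/428 = 0.39953
Mean = (0.61453 + 0.50917 + 0.64840 + 0.39953) / 4 = 0.5429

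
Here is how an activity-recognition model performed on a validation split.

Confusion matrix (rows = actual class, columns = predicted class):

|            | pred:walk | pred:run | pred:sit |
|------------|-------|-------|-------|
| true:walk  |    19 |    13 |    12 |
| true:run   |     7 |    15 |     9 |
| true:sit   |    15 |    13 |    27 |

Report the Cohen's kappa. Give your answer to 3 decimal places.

0.198

Observed agreement pₒ = trace/N = 61/130 = 0.4692
Expected agreement pₑ = Σ (rowᵢ·colᵢ)/N² = (44·41 + 31·41 + 55·48)/130² = 0.3382
κ = (pₒ − pₑ)/(1 − pₑ) = (0.4692 − 0.3382)/(1 − 0.3382) = 0.198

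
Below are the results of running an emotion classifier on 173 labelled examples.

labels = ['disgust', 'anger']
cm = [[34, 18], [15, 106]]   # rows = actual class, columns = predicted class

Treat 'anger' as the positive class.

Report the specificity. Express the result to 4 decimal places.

Specificity = TN/(TN+FP) = 34/(34+18) = 0.6538

0.6538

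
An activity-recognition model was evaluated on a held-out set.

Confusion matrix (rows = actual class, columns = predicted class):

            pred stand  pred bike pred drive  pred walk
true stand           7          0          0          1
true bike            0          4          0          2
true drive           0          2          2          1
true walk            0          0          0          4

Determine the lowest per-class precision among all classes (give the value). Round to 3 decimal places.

0.500

Per-class precision (TP/(TP+FP)):
  stand: TP=7, FP=0+0+0=0 → 7/7 = 1.0000
  bike: TP=4, FP=0+2+0=2 → 4/6 = 0.6667
  drive: TP=2, FP=0+0+0=0 → 2/2 = 1.0000
  walk: TP=4, FP=1+2+1=4 → 4/8 = 0.5000
Lowest is class 'walk' with precision = 0.500.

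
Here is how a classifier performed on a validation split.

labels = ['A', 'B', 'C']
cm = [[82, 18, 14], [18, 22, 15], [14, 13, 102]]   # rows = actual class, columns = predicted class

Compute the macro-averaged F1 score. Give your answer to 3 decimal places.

0.637

Per-class F1 score (2·TP/(2·TP+FP+FN)):
  A: TP=82, FP=18+14=32, FN=18+14=32 → 164/228 = 0.7193
  B: TP=22, FP=18+13=31, FN=18+15=33 → 44/108 = 0.4074
  C: TP=102, FP=14+15=29, FN=14+13=27 → 204/260 = 0.7846
Macro-F1 score = mean = (0.7193 + 0.4074 + 0.7846) / 3 = 0.637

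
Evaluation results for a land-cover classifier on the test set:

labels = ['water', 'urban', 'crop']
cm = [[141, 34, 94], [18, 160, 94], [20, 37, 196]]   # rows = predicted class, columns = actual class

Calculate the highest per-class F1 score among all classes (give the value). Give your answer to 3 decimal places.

Per-class F1 score (2·TP/(2·TP+FP+FN)):
  water: TP=141, FP=34+94=128, FN=18+20=38 → 282/448 = 0.6295
  urban: TP=160, FP=18+94=112, FN=34+37=71 → 320/503 = 0.6362
  crop: TP=196, FP=20+37=57, FN=94+94=188 → 392/637 = 0.6154
Highest is class 'urban' with F1 score = 0.636.

0.636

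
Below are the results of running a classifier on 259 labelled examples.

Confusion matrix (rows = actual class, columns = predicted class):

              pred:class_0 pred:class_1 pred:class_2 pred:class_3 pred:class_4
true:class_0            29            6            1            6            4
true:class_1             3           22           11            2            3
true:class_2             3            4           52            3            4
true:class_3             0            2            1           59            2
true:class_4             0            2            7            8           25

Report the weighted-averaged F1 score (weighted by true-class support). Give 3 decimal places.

0.716

Per-class F1 score (2·TP/(2·TP+FP+FN)):
  class_0: TP=29, FP=3+3+0+0=6, FN=6+1+6+4=17 → 58/81 = 0.7160
  class_1: TP=22, FP=6+4+2+2=14, FN=3+11+2+3=19 → 44/77 = 0.5714
  class_2: TP=52, FP=1+11+1+7=20, FN=3+4+3+4=14 → 104/138 = 0.7536
  class_3: TP=59, FP=6+2+3+8=19, FN=0+2+1+2=5 → 118/142 = 0.8310
  class_4: TP=25, FP=4+3+4+2=13, FN=0+2+7+8=17 → 50/80 = 0.6250
Weighted-F1 score = Σ (supportᵢ/N)·F1 scoreᵢ with N=259: (46/259)·0.7160 + (41/259)·0.5714 + (66/259)·0.7536 + (64/259)·0.8310 + (42/259)·0.6250 = 0.716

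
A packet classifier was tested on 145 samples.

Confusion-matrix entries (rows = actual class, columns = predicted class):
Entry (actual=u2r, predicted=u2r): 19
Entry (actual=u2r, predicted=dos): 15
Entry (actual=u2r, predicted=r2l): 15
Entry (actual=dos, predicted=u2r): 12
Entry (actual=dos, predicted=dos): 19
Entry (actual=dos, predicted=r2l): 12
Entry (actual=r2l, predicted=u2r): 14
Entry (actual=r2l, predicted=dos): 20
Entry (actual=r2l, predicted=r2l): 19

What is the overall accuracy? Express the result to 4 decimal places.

Accuracy = trace / total = (19+19+19=57) / 145 = 57/145 = 0.3931

0.3931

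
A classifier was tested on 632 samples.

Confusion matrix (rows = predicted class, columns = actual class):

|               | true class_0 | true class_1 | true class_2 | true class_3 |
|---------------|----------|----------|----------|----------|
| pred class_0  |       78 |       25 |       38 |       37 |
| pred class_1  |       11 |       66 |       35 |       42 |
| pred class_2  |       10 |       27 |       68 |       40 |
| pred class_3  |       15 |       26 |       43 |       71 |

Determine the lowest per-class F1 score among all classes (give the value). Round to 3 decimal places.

Per-class F1 score (2·TP/(2·TP+FP+FN)):
  class_0: TP=78, FP=25+38+37=100, FN=11+10+15=36 → 156/292 = 0.5342
  class_1: TP=66, FP=11+35+42=88, FN=25+27+26=78 → 132/298 = 0.4430
  class_2: TP=68, FP=10+27+40=77, FN=38+35+43=116 → 136/329 = 0.4134
  class_3: TP=71, FP=15+26+43=84, FN=37+42+40=119 → 142/345 = 0.4116
Lowest is class 'class_3' with F1 score = 0.412.

0.412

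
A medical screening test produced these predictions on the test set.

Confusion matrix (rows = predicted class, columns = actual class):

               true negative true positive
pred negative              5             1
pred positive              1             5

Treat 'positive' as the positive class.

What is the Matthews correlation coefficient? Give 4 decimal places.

0.6667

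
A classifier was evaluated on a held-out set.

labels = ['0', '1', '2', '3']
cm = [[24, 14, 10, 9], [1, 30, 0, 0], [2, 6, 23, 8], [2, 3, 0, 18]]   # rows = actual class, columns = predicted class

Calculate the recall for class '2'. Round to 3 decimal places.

Treat '2' as positive and all other classes as negative.
recall = TP/(TP+FN).
2: TP=23, FN=2+6+8=16 → 23/39 = 0.5897

0.590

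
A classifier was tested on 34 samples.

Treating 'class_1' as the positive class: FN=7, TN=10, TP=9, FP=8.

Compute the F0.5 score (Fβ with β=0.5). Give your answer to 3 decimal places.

0.536

Fβ = (1+β²)·TP / ((1+β²)·TP + β²·FN + FP), with β²=1/4
= 1.25·9 / (1.25·9 + 0.25·7 + 8) = 0.536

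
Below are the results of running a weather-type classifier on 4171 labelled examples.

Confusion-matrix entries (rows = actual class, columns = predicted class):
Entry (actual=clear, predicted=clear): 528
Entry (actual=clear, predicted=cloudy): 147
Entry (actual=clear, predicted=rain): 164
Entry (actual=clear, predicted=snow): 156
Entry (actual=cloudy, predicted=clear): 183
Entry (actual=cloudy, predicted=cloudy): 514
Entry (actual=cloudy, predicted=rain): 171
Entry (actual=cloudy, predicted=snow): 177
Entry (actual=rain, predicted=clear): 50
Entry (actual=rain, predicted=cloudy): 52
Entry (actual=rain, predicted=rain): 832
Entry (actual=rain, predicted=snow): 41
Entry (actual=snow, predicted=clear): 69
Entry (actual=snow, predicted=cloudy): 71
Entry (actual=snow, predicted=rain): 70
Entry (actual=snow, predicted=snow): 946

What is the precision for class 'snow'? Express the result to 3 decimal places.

0.717

precision = TP/(TP+FP).
snow: TP=946, FP=156+177+41=374 → 946/1320 = 0.7167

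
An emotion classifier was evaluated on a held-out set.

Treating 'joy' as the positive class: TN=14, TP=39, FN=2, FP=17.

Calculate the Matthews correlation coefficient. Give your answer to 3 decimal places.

MCC = (TP·TN − FP·FN) / √((TP+FP)(TP+FN)(TN+FP)(TN+FN))
Numerator = 39·14 − 17·2 = 512
Denominator = √(56·41·31·16) = √1138816 = 1067.1532
MCC = 512 / 1067.1532 = 0.480

0.480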